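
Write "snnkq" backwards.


Input string: 'snnkq'
Operation: reverse character order
Original order: 's' -> 'n' -> 'n' -> 'k' -> 'q'
Reversed order: 'q' -> 'k' -> 'n' -> 'n' -> 's'
Result: qknns


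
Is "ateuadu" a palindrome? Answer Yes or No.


Input string: 'ateuadu'
Reversed: 'udaueta'
Compare pairs: s[0]='a' vs s[6]='u' (mismatch), s[1]='t' vs s[5]='d' (mismatch), s[2]='e' vs s[4]='a' (mismatch)
Palindrome: No


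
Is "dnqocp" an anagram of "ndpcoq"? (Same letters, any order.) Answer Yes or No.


String 1: 'ndpcoq' -> sorted: 'cdnopq'
String 2: 'dnqocp' -> sorted: 'cdnopq'
Compare sorted forms: 'cdnopq' == 'cdnopq'
Anagram: Yes


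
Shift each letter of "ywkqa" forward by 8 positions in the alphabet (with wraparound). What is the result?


Input: 'ywkqa', shift = 8
Operation: for each letter, (position + 8) mod 26
Mapping: 'y'(24+8=32, 32 mod 26=6)->'g', 'w'(22+8=30, 30 mod 26=4)->'e', 'k'(10+8=18)->'s', 'q'(16+8=24)->'y', 'a'(0+8=8)->'i'
Result: gesyi


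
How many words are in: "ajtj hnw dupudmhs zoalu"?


Input string: 'ajtj hnw dupudmhs zoalu'
Operation: split by spaces
Words found: 'ajtj', 'hnw', 'dupudmhs', 'zoalu'
Word count: 4


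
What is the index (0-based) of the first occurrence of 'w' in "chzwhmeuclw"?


Input string: 'chzwhmeuclw'
Target: 'w'
Scanning left to right: s[0]='c', s[1]='h', s[2]='z', s[3]='w'
First match at index: 3


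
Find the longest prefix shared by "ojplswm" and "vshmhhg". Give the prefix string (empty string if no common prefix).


String 1: 'ojplswm'
String 2: 'vshmhhg'
Compare position by position:
pos 0: 'o' vs 'v' differ -> stop
Longest common prefix: "" (length 0)


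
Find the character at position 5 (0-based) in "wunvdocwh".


Input string: 'wunvdocwh'
Operation: get character at index 5
Index mapping: s[0]='w', s[1]='u', s[2]='n', s[3]='v', s[4]='d', s[5]='o'
Result: 'o'


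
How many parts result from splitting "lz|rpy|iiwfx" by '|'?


Input string: 'lz|rpy|iiwfx'
Delimiter: '|'
Split result: 'lz', 'rpy', 'iiwfx'
Number of parts: 3


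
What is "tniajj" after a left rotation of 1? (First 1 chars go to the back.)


Input: 'tniajj', shift = 1
Operation: split at index 1 and swap parts
Front part s[0:1] = 't'
Back part s[1:] = 'niajj'
Rotated = back + front = 'niajj' + 't'
Result: niajjt


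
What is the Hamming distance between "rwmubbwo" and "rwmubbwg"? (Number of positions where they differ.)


String 1: 'rwmubbwo'
String 2: 'rwmubbwg'
Compare each position: pos 0: 'r'=='r', pos 1: 'w'=='w', pos 2: 'm'=='m', pos 3: 'u'=='u', pos 4: 'b'=='b', pos 5: 'b'=='b', pos 6: 'w'=='w', pos 7: 'o'!='g'
Differing positions: 1
Hamming distance: 1


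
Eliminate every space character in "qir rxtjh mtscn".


Input string: 'qir rxtjh mtscn'
Operation: remove all spaces
Words: 'qir', 'rxtjh', 'mtscn'
Join without spaces: qirrxtjhmtscn


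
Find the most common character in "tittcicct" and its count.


Input: 'tittcicct'
Operation: tally each character
Counts: 'c':3, 'i':2, 't':4
Maximum: 't' appears 4 times


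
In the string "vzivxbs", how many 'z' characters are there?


Input string: 'vzivxbs'
Target character: 'z'
Scan each position: s[1]='z'
Matches found at indices: 1
Total: 1


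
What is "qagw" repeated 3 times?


Input string: 'qagw'
Operation: repeat 3 times
Concatenation: 'qagw' + 'qagw' + 'qagw'
Result: qagwqagwqagw


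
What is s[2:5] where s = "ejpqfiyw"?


Input string: 'ejpqfiyw'
Operation: slice [2:5]
Extract characters: s[2]='p', s[3]='q', s[4]='f'
Result: pqf


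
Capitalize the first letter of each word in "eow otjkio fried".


Input string: 'eow otjkio fried'
Operation: capitalize first letter of each word
Word transformations: 'eow'->'Eow', 'otjkio'->'Otjkio', 'fried'->'Fried'
Result: Eow Otjkio Fried


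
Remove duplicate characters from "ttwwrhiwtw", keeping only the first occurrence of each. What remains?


Input: 'ttwwrhiwtw'
Operation: keep first occurrence of each character
Scan: s[0]='t' new -> keep; s[1]='t' seen -> skip; s[2]='w' new -> keep; s[3]='w' seen -> skip; s[4]='r' new -> keep; s[5]='h' new -> keep; s[6]='i' new -> keep; s[7]='w' seen -> skip; s[8]='t' seen -> skip; s[9]='w' seen -> skip
Result: twrhi


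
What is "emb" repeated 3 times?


Input string: 'emb'
Operation: repeat 3 times
Concatenation: 'emb' + 'emb' + 'emb'
Result: embembemb


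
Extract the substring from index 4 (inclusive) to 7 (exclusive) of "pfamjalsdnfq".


Input string: 'pfamjalsdnfq'
Operation: slice [4:7]
Extract characters: s[4]='j', s[5]='a', s[6]='l'
Result: jal


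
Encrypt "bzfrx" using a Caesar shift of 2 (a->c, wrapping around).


Input: 'bzfrx', shift = 2
Operation: for each letter, (position + 2) mod 26
Mapping: 'b'(1+2=3)->'d', 'z'(25+2=27, 27 mod 26=1)->'b', 'f'(5+2=7)->'h', 'r'(17+2=19)->'t', 'x'(23+2=25)->'z'
Result: dbhtz


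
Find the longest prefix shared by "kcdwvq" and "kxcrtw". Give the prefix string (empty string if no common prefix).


String 1: 'kcdwvq'
String 2: 'kxcrtw'
Compare position by position:
pos 0: 'k' vs 'k' match
pos 1: 'c' vs 'x' differ -> stop
Longest common prefix: "k" (length 1)


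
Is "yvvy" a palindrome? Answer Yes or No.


Input string: 'yvvy'
Reversed: 'yvvy'
Compare pairs: s[0]='y' vs s[3]='y' (match), s[1]='v' vs s[2]='v' (match)
Palindrome: Yes


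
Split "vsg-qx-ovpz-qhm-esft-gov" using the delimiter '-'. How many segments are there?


Input string: 'vsg-qx-ovpz-qhm-esft-gov'
Delimiter: '-'
Split result: 'vsg', 'qx', 'ovpz', 'qhm', 'esft', 'gov'
Number of parts: 6


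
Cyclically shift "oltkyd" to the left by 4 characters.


Input: 'oltkyd', shift = 4
Operation: split at index 4 and swap parts
Front part s[0:4] = 'oltk'
Back part s[4:] = 'yd'
Rotated = back + front = 'yd' + 'oltk'
Result: ydoltk


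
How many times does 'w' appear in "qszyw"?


Input string: 'qszyw'
Target character: 'w'
Scan each position: s[4]='w'
Matches found at indices: 4
Total: 1


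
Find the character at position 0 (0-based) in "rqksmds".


Input string: 'rqksmds'
Operation: get character at index 0
Index mapping: s[0]='r'
Result: 'r'


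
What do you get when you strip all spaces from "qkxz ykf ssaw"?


Input string: 'qkxz ykf ssaw'
Operation: remove all spaces
Words: 'qkxz', 'ykf', 'ssaw'
Join without spaces: qkxzykfssaw


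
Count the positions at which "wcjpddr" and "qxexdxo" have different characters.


String 1: 'wcjpddr'
String 2: 'qxexdxo'
Compare each position: pos 0: 'w'!='q', pos 1: 'c'!='x', pos 2: 'j'!='e', pos 3: 'p'!='x', pos 4: 'd'=='d', pos 5: 'd'!='x', pos 6: 'r'!='o'
Differing positions: 6
Hamming distance: 6


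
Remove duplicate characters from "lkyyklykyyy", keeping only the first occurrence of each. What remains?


Input: 'lkyyklykyyy'
Operation: keep first occurrence of each character
Scan: s[0]='l' new -> keep; s[1]='k' new -> keep; s[2]='y' new -> keep; s[3]='y' seen -> skip; s[4]='k' seen -> skip; s[5]='l' seen -> skip; s[6]='y' seen -> skip; s[7]='k' seen -> skip; s[8]='y' seen -> skip; s[9]='y' seen -> skip; s[10]='y' seen -> skip
Result: lky


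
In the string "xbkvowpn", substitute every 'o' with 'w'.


Input string: 'xbkvowpn'
Operation: replace 'o' with 'w'
Positions of 'o': 4
After replacement: xbkvwwpn


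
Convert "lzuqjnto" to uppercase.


Input string: 'lzuqjnto'
Operation: convert each letter to uppercase
Mapping: 'l'->'L', 'z'->'Z', 'u'->'U', 'q'->'Q', 'j'->'J', 'n'->'N', 't'->'T', 'o'->'O'
Result: LZUQJNTO


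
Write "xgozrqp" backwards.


Input string: 'xgozrqp'
Operation: reverse character order
Original order: 'x' -> 'g' -> 'o' -> 'z' -> 'r' -> 'q' -> 'p'
Reversed order: 'p' -> 'q' -> 'r' -> 'z' -> 'o' -> 'g' -> 'x'
Result: pqrzogx


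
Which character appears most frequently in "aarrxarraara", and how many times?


Input: 'aarrxarraara'
Operation: tally each character
Counts: 'a':6, 'r':5, 'x':1
Maximum: 'a' appears 6 times


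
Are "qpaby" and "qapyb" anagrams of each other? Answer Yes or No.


String 1: 'qpaby' -> sorted: 'abpqy'
String 2: 'qapyb' -> sorted: 'abpqy'
Compare sorted forms: 'abpqy' == 'abpqy'
Anagram: Yes


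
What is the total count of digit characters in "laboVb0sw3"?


Input string: 'laboVb0sw3'
Operation: count digit characters (0-9)
Scan: 'l', 'a', 'b', 'o', 'V', 'b', '0'(digit), 's', 'w', '3'(digit)
Digits found: 2
Result: 2


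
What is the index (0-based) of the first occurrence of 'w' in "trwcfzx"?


Input string: 'trwcfzx'
Target: 'w'
Scanning left to right: s[0]='t', s[1]='r', s[2]='w'
First match at index: 2


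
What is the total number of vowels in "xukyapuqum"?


Input string: 'xukyapuqum'
Operation: count vowels (a, e, i, o, u)
Scan: s[0]='x', s[1]='u' (vowel), s[2]='k', s[3]='y', s[4]='a' (vowel), s[5]='p', s[6]='u' (vowel), s[7]='q', s[8]='u' (vowel), s[9]='m'
Vowels found: 4
Result: 4


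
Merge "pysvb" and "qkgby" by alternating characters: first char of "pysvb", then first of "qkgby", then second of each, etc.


String 1: 'pysvb'
String 2: 'qkgby'
Operation: alternate characters
Pairs: 'p'+'q', 'y'+'k', 's'+'g', 'v'+'b', 'b'+'y'
Result: pqyksgvbby


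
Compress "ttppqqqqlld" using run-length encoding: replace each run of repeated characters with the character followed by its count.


Input: 'ttppqqqqlld'
Operation: identify consecutive runs
Runs: 'tt' -> t2, 'pp' -> p2, 'qqqq' -> q4, 'll' -> l2, 'd' -> d1
Encoded: t2p2q4l2d1


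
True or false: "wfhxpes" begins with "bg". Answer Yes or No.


Input string: 'wfhxpes'
Prefix to check: 'bg'
First 2 characters of input: 'wf'
Match: False
Result: No


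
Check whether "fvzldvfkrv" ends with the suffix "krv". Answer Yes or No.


Input string: 'fvzldvfkrv'
Suffix to check: 'krv'
Last 3 characters of input: 'krv'
Match: True
Result: Yes


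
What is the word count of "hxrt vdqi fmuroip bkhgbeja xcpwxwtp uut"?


Input string: 'hxrt vdqi fmuroip bkhgbeja xcpwxwtp uut'
Operation: split by spaces
Words found: 'hxrt', 'vdqi', 'fmuroip', 'bkhgbeja', 'xcpwxwtp', 'uut'
Word count: 6


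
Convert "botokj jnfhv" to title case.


Input string: 'botokj jnfhv'
Operation: capitalize first letter of each word
Word transformations: 'botokj'->'Botokj', 'jnfhv'->'Jnfhv'
Result: Botokj Jnfhv


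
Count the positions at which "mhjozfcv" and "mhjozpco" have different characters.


String 1: 'mhjozfcv'
String 2: 'mhjozpco'
Compare each position: pos 0: 'm'=='m', pos 1: 'h'=='h', pos 2: 'j'=='j', pos 3: 'o'=='o', pos 4: 'z'=='z', pos 5: 'f'!='p', pos 6: 'c'=='c', pos 7: 'v'!='o'
Differing positions: 2
Hamming distance: 2


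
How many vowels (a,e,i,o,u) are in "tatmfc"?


Input string: 'tatmfc'
Operation: count vowels (a, e, i, o, u)
Scan: s[0]='t', s[1]='a' (vowel), s[2]='t', s[3]='m', s[4]='f', s[5]='c'
Vowels found: 1
Result: 1


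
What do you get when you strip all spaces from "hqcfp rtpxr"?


Input string: 'hqcfp rtpxr'
Operation: remove all spaces
Words: 'hqcfp', 'rtpxr'
Join without spaces: hqcfprtpxr


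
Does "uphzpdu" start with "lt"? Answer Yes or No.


Input string: 'uphzpdu'
Prefix to check: 'lt'
First 2 characters of input: 'up'
Match: False
Result: No


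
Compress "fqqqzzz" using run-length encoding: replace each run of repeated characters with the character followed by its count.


Input: 'fqqqzzz'
Operation: identify consecutive runs
Runs: 'f' -> f1, 'qqq' -> q3, 'zzz' -> z3
Encoded: f1q3z3


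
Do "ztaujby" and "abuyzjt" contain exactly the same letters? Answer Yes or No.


String 1: 'ztaujby' -> sorted: 'abjtuyz'
String 2: 'abuyzjt' -> sorted: 'abjtuyz'
Compare sorted forms: 'abjtuyz' == 'abjtuyz'
Anagram: Yes


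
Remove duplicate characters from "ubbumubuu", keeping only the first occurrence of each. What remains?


Input: 'ubbumubuu'
Operation: keep first occurrence of each character
Scan: s[0]='u' new -> keep; s[1]='b' new -> keep; s[2]='b' seen -> skip; s[3]='u' seen -> skip; s[4]='m' new -> keep; s[5]='u' seen -> skip; s[6]='b' seen -> skip; s[7]='u' seen -> skip; s[8]='u' seen -> skip
Result: ubm


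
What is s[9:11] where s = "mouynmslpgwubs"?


Input string: 'mouynmslpgwubs'
Operation: slice [9:11]
Extract characters: s[9]='g', s[10]='w'
Result: gw


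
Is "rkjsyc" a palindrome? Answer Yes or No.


Input string: 'rkjsyc'
Reversed: 'cysjkr'
Compare pairs: s[0]='r' vs s[5]='c' (mismatch), s[1]='k' vs s[4]='y' (mismatch), s[2]='j' vs s[3]='s' (mismatch)
Palindrome: No


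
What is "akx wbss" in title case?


Input string: 'akx wbss'
Operation: capitalize first letter of each word
Word transformations: 'akx'->'Akx', 'wbss'->'Wbss'
Result: Akx Wbss


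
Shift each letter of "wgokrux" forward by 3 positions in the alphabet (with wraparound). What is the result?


Input: 'wgokrux', shift = 3
Operation: for each letter, (position + 3) mod 26
Mapping: 'w'(22+3=25)->'z', 'g'(6+3=9)->'j', 'o'(14+3=17)->'r', 'k'(10+3=13)->'n', 'r'(17+3=20)->'u', 'u'(20+3=23)->'x', 'x'(23+3=26, 26 mod 26=0)->'a'
Result: zjrnuxa


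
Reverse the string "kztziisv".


Input string: 'kztziisv'
Operation: reverse character order
Original order: 'k' -> 'z' -> 't' -> 'z' -> 'i' -> 'i' -> 's' -> 'v'
Reversed order: 'v' -> 's' -> 'i' -> 'i' -> 'z' -> 't' -> 'z' -> 'k'
Result: vsiiztzk


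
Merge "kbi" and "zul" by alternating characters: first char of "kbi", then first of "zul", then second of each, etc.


String 1: 'kbi'
String 2: 'zul'
Operation: alternate characters
Pairs: 'k'+'z', 'b'+'u', 'i'+'l'
Result: kzbuil


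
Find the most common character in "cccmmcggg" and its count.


Input: 'cccmmcggg'
Operation: tally each character
Counts: 'c':4, 'g':3, 'm':2
Maximum: 'c' appears 4 times


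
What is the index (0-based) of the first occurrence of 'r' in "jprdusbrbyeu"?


Input string: 'jprdusbrbyeu'
Target: 'r'
Scanning left to right: s[0]='j', s[1]='p', s[2]='r'
First match at index: 2


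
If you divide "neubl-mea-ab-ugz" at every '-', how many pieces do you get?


Input string: 'neubl-mea-ab-ugz'
Delimiter: '-'
Split result: 'neubl', 'mea', 'ab', 'ugz'
Number of parts: 4


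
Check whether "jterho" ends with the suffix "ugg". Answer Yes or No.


Input string: 'jterho'
Suffix to check: 'ugg'
Last 3 characters of input: 'rho'
Match: False
Result: No


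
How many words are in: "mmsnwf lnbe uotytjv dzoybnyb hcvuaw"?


Input string: 'mmsnwf lnbe uotytjv dzoybnyb hcvuaw'
Operation: split by spaces
Words found: 'mmsnwf', 'lnbe', 'uotytjv', 'dzoybnyb', 'hcvuaw'
Word count: 5


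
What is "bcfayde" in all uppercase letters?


Input string: 'bcfayde'
Operation: convert each letter to uppercase
Mapping: 'b'->'B', 'c'->'C', 'f'->'F', 'a'->'A', 'y'->'Y', 'd'->'D', 'e'->'E'
Result: BCFAYDE


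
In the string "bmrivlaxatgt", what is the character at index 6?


Input string: 'bmrivlaxatgt'
Operation: get character at index 6
Index mapping: s[0]='b', s[1]='m', s[2]='r', s[3]='i', s[4]='v', s[5]='l', s[6]='a'
Result: 'a'


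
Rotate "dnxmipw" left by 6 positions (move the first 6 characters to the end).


Input: 'dnxmipw', shift = 6
Operation: split at index 6 and swap parts
Front part s[0:6] = 'dnxmip'
Back part s[6:] = 'w'
Rotated = back + front = 'w' + 'dnxmip'
Result: wdnxmip


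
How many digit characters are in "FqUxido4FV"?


Input string: 'FqUxido4FV'
Operation: count digit characters (0-9)
Scan: 'F', 'q', 'U', 'x', 'i', 'd', 'o', '4'(digit), 'F', 'V'
Digits found: 1
Result: 1


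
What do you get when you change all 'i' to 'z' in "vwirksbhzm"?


Input string: 'vwirksbhzm'
Operation: replace 'i' with 'z'
Positions of 'i': 2
After replacement: vwzrksbhzm


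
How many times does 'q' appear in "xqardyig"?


Input string: 'xqardyig'
Target character: 'q'
Scan each position: s[1]='q'
Matches found at indices: 1
Total: 1


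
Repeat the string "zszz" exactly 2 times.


Input string: 'zszz'
Operation: repeat 2 times
Concatenation: 'zszz' + 'zszz'
Result: zszzzszz


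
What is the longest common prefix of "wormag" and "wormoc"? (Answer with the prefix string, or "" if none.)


String 1: 'wormag'
String 2: 'wormoc'
Compare position by position:
pos 0: 'w' vs 'w' match
pos 1: 'o' vs 'o' match
pos 2: 'r' vs 'r' match
pos 3: 'm' vs 'm' match
pos 4: 'a' vs 'o' differ -> stop
Longest common prefix: "worm" (length 4)


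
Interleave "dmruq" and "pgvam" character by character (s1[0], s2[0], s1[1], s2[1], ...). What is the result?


String 1: 'dmruq'
String 2: 'pgvam'
Operation: alternate characters
Pairs: 'd'+'p', 'm'+'g', 'r'+'v', 'u'+'a', 'q'+'m'
Result: dpmgrvuaqm


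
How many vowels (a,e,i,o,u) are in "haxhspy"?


Input string: 'haxhspy'
Operation: count vowels (a, e, i, o, u)
Scan: s[0]='h', s[1]='a' (vowel), s[2]='x', s[3]='h', s[4]='s', s[5]='p', s[6]='y'
Vowels found: 1
Result: 1


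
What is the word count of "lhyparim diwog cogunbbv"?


Input string: 'lhyparim diwog cogunbbv'
Operation: split by spaces
Words found: 'lhyparim', 'diwog', 'cogunbbv'
Word count: 3


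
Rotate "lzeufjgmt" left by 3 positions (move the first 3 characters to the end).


Input: 'lzeufjgmt', shift = 3
Operation: split at index 3 and swap parts
Front part s[0:3] = 'lze'
Back part s[3:] = 'ufjgmt'
Rotated = back + front = 'ufjgmt' + 'lze'
Result: ufjgmtlze


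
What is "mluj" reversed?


Input string: 'mluj'
Operation: reverse character order
Original order: 'm' -> 'l' -> 'u' -> 'j'
Reversed order: 'j' -> 'u' -> 'l' -> 'm'
Result: julm


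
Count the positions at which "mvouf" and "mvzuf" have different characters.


String 1: 'mvouf'
String 2: 'mvzuf'
Compare each position: pos 0: 'm'=='m', pos 1: 'v'=='v', pos 2: 'o'!='z', pos 3: 'u'=='u', pos 4: 'f'=='f'
Differing positions: 1
Hamming distance: 1


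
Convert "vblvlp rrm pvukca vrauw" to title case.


Input string: 'vblvlp rrm pvukca vrauw'
Operation: capitalize first letter of each word
Word transformations: 'vblvlp'->'Vblvlp', 'rrm'->'Rrm', 'pvukca'->'Pvukca', 'vrauw'->'Vrauw'
Result: Vblvlp Rrm Pvukca Vrauw


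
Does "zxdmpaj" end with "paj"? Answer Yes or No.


Input string: 'zxdmpaj'
Suffix to check: 'paj'
Last 3 characters of input: 'paj'
Match: True
Result: Yes


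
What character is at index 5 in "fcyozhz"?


Input string: 'fcyozhz'
Operation: get character at index 5
Index mapping: s[0]='f', s[1]='c', s[2]='y', s[3]='o', s[4]='z', s[5]='h'
Result: 'h'


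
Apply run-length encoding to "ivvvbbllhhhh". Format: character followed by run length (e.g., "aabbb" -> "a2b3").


Input: 'ivvvbbllhhhh'
Operation: identify consecutive runs
Runs: 'i' -> i1, 'vvv' -> v3, 'bb' -> b2, 'll' -> l2, 'hhhh' -> h4
Encoded: i1v3b2l2h4


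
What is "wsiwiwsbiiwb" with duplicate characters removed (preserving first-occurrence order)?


Input: 'wsiwiwsbiiwb'
Operation: keep first occurrence of each character
Scan: s[0]='w' new -> keep; s[1]='s' new -> keep; s[2]='i' new -> keep; s[3]='w' seen -> skip; s[4]='i' seen -> skip; s[5]='w' seen -> skip; s[6]='s' seen -> skip; s[7]='b' new -> keep; s[8]='i' seen -> skip; s[9]='i' seen -> skip; s[10]='w' seen -> skip; s[11]='b' seen -> skip
Result: wsib


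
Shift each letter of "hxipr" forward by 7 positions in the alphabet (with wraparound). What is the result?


Input: 'hxipr', shift = 7
Operation: for each letter, (position + 7) mod 26
Mapping: 'h'(7+7=14)->'o', 'x'(23+7=30, 30 mod 26=4)->'e', 'i'(8+7=15)->'p', 'p'(15+7=22)->'w', 'r'(17+7=24)->'y'
Result: oepwy


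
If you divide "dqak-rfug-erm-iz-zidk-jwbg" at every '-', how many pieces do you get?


Input string: 'dqak-rfug-erm-iz-zidk-jwbg'
Delimiter: '-'
Split result: 'dqak', 'rfug', 'erm', 'iz', 'zidk', 'jwbg'
Number of parts: 6


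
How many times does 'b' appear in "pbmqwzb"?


Input string: 'pbmqwzb'
Target character: 'b'
Scan each position: s[1]='b', s[6]='b'
Matches found at indices: 1, 6
Total: 2


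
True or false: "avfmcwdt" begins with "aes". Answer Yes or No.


Input string: 'avfmcwdt'
Prefix to check: 'aes'
First 3 characters of input: 'avf'
Match: False
Result: No


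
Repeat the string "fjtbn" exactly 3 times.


Input string: 'fjtbn'
Operation: repeat 3 times
Concatenation: 'fjtbn' + 'fjtbn' + 'fjtbn'
Result: fjtbnfjtbnfjtbn


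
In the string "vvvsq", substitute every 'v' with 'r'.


Input string: 'vvvsq'
Operation: replace 'v' with 'r'
Positions of 'v': 0, 1, 2
After replacement: rrrsq


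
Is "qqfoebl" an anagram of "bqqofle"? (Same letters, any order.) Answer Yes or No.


String 1: 'bqqofle' -> sorted: 'befloqq'
String 2: 'qqfoebl' -> sorted: 'befloqq'
Compare sorted forms: 'befloqq' == 'befloqq'
Anagram: Yes


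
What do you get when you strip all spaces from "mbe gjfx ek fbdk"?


Input string: 'mbe gjfx ek fbdk'
Operation: remove all spaces
Words: 'mbe', 'gjfx', 'ek', 'fbdk'
Join without spaces: mbegjfxekfbdk


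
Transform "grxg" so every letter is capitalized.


Input string: 'grxg'
Operation: convert each letter to uppercase
Mapping: 'g'->'G', 'r'->'R', 'x'->'X', 'g'->'G'
Result: GRXG


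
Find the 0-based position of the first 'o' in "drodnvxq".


Input string: 'drodnvxq'
Target: 'o'
Scanning left to right: s[0]='d', s[1]='r', s[2]='o'
First match at index: 2


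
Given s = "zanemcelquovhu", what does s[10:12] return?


Input string: 'zanemcelquovhu'
Operation: slice [10:12]
Extract characters: s[10]='o', s[11]='v'
Result: ov


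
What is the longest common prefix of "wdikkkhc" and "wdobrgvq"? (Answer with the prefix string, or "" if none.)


String 1: 'wdikkkhc'
String 2: 'wdobrgvq'
Compare position by position:
pos 0: 'w' vs 'w' match
pos 1: 'd' vs 'd' match
pos 2: 'i' vs 'o' differ -> stop
Longest common prefix: "wd" (length 2)


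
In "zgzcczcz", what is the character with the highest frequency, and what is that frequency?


Input: 'zgzcczcz'
Operation: tally each character
Counts: 'c':3, 'g':1, 'z':4
Maximum: 'z' appears 4 times


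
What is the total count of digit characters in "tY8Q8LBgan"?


Input string: 'tY8Q8LBgan'
Operation: count digit characters (0-9)
Scan: 't', 'Y', '8'(digit), 'Q', '8'(digit), 'L', 'B', 'g', 'a', 'n'
Digits found: 2
Result: 2


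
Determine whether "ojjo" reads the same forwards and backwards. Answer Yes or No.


Input string: 'ojjo'
Reversed: 'ojjo'
Compare pairs: s[0]='o' vs s[3]='o' (match), s[1]='j' vs s[2]='j' (match)
Palindrome: Yes


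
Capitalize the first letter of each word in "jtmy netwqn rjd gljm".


Input string: 'jtmy netwqn rjd gljm'
Operation: capitalize first letter of each word
Word transformations: 'jtmy'->'Jtmy', 'netwqn'->'Netwqn', 'rjd'->'Rjd', 'gljm'->'Gljm'
Result: Jtmy Netwqn Rjd Gljm


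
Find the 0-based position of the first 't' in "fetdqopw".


Input string: 'fetdqopw'
Target: 't'
Scanning left to right: s[0]='f', s[1]='e', s[2]='t'
First match at index: 2


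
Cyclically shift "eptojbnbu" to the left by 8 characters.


Input: 'eptojbnbu', shift = 8
Operation: split at index 8 and swap parts
Front part s[0:8] = 'eptojbnb'
Back part s[8:] = 'u'
Rotated = back + front = 'u' + 'eptojbnb'
Result: ueptojbnb


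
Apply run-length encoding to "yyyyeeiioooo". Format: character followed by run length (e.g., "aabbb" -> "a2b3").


Input: 'yyyyeeiioooo'
Operation: identify consecutive runs
Runs: 'yyyy' -> y4, 'ee' -> e2, 'ii' -> i2, 'oooo' -> o4
Encoded: y4e2i2o4


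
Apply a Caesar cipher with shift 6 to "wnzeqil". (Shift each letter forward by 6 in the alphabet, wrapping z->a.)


Input: 'wnzeqil', shift = 6
Operation: for each letter, (position + 6) mod 26
Mapping: 'w'(22+6=28, 28 mod 26=2)->'c', 'n'(13+6=19)->'t', 'z'(25+6=31, 31 mod 26=5)->'f', 'e'(4+6=10)->'k', 'q'(16+6=22)->'w', 'i'(8+6=14)->'o', 'l'(11+6=17)->'r'
Result: ctfkwor


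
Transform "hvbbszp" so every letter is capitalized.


Input string: 'hvbbszp'
Operation: convert each letter to uppercase
Mapping: 'h'->'H', 'v'->'V', 'b'->'B', 'b'->'B', 's'->'S', 'z'->'Z', 'p'->'P'
Result: HVBBSZP


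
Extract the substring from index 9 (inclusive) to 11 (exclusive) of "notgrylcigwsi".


Input string: 'notgrylcigwsi'
Operation: slice [9:11]
Extract characters: s[9]='g', s[10]='w'
Result: gw


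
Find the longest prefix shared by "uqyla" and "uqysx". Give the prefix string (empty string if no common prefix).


String 1: 'uqyla'
String 2: 'uqysx'
Compare position by position:
pos 0: 'u' vs 'u' match
pos 1: 'q' vs 'q' match
pos 2: 'y' vs 'y' match
pos 3: 'l' vs 's' differ -> stop
Longest common prefix: "uqy" (length 3)


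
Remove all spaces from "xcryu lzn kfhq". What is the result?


Input string: 'xcryu lzn kfhq'
Operation: remove all spaces
Words: 'xcryu', 'lzn', 'kfhq'
Join without spaces: xcryulznkfhq


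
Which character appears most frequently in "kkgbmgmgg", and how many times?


Input: 'kkgbmgmgg'
Operation: tally each character
Counts: 'b':1, 'g':4, 'k':2, 'm':2
Maximum: 'g' appears 4 times


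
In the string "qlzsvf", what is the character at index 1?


Input string: 'qlzsvf'
Operation: get character at index 1
Index mapping: s[0]='q', s[1]='l'
Result: 'l'


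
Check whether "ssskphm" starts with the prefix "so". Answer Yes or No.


Input string: 'ssskphm'
Prefix to check: 'so'
First 2 characters of input: 'ss'
Match: False
Result: No


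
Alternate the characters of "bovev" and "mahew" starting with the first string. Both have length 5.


String 1: 'bovev'
String 2: 'mahew'
Operation: alternate characters
Pairs: 'b'+'m', 'o'+'a', 'v'+'h', 'e'+'e', 'v'+'w'
Result: bmoavheevw


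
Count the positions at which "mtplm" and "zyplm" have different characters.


String 1: 'mtplm'
String 2: 'zyplm'
Compare each position: pos 0: 'm'!='z', pos 1: 't'!='y', pos 2: 'p'=='p', pos 3: 'l'=='l', pos 4: 'm'=='m'
Differing positions: 2
Hamming distance: 2


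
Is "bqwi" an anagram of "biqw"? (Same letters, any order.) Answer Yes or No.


String 1: 'biqw' -> sorted: 'biqw'
String 2: 'bqwi' -> sorted: 'biqw'
Compare sorted forms: 'biqw' == 'biqw'
Anagram: Yes


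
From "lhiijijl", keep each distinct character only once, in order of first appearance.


Input: 'lhiijijl'
Operation: keep first occurrence of each character
Scan: s[0]='l' new -> keep; s[1]='h' new -> keep; s[2]='i' new -> keep; s[3]='i' seen -> skip; s[4]='j' new -> keep; s[5]='i' seen -> skip; s[6]='j' seen -> skip; s[7]='l' seen -> skip
Result: lhij


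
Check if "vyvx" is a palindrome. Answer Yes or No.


Input string: 'vyvx'
Reversed: 'xvyv'
Compare pairs: s[0]='v' vs s[3]='x' (mismatch), s[1]='y' vs s[2]='v' (mismatch)
Palindrome: No


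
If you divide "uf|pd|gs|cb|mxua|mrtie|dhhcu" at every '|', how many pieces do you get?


Input string: 'uf|pd|gs|cb|mxua|mrtie|dhhcu'
Delimiter: '|'
Split result: 'uf', 'pd', 'gs', 'cb', 'mxua', 'mrtie', 'dhhcu'
Number of parts: 7


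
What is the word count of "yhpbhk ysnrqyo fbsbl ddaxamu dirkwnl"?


Input string: 'yhpbhk ysnrqyo fbsbl ddaxamu dirkwnl'
Operation: split by spaces
Words found: 'yhpbhk', 'ysnrqyo', 'fbsbl', 'ddaxamu', 'dirkwnl'
Word count: 5


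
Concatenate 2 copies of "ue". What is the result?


Input string: 'ue'
Operation: repeat 2 times
Concatenation: 'ue' + 'ue'
Result: ueue


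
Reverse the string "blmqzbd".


Input string: 'blmqzbd'
Operation: reverse character order
Original order: 'b' -> 'l' -> 'm' -> 'q' -> 'z' -> 'b' -> 'd'
Reversed order: 'd' -> 'b' -> 'z' -> 'q' -> 'm' -> 'l' -> 'b'
Result: dbzqmlb


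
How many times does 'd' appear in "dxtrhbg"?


Input string: 'dxtrhbg'
Target character: 'd'
Scan each position: s[0]='d'
Matches found at indices: 0
Total: 1


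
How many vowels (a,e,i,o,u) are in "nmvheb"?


Input string: 'nmvheb'
Operation: count vowels (a, e, i, o, u)
Scan: s[0]='n', s[1]='m', s[2]='v', s[3]='h', s[4]='e' (vowel), s[5]='b'
Vowels found: 1
Result: 1


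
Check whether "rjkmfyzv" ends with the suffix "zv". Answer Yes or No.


Input string: 'rjkmfyzv'
Suffix to check: 'zv'
Last 2 characters of input: 'zv'
Match: True
Result: Yes


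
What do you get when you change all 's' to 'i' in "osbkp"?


Input string: 'osbkp'
Operation: replace 's' with 'i'
Positions of 's': 1
After replacement: oibkp


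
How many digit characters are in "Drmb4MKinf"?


Input string: 'Drmb4MKinf'
Operation: count digit characters (0-9)
Scan: 'D', 'r', 'm', 'b', '4'(digit), 'M', 'K', 'i', 'n', 'f'
Digits found: 1
Result: 1


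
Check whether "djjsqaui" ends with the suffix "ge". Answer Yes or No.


Input string: 'djjsqaui'
Suffix to check: 'ge'
Last 2 characters of input: 'ui'
Match: False
Result: No


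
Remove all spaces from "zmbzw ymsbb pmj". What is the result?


Input string: 'zmbzw ymsbb pmj'
Operation: remove all spaces
Words: 'zmbzw', 'ymsbb', 'pmj'
Join without spaces: zmbzwymsbbpmj


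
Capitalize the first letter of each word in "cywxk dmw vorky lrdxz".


Input string: 'cywxk dmw vorky lrdxz'
Operation: capitalize first letter of each word
Word transformations: 'cywxk'->'Cywxk', 'dmw'->'Dmw', 'vorky'->'Vorky', 'lrdxz'->'Lrdxz'
Result: Cywxk Dmw Vorky Lrdxz


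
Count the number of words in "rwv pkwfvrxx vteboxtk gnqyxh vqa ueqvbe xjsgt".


Input string: 'rwv pkwfvrxx vteboxtk gnqyxh vqa ueqvbe xjsgt'
Operation: split by spaces
Words found: 'rwv', 'pkwfvrxx', 'vteboxtk', 'gnqyxh', 'vqa', 'ueqvbe', 'xjsgt'
Word count: 7


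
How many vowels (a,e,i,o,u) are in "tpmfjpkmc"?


Input string: 'tpmfjpkmc'
Operation: count vowels (a, e, i, o, u)
Scan: s[0]='t', s[1]='p', s[2]='m', s[3]='f', s[4]='j', s[5]='p', s[6]='k', s[7]='m', s[8]='c'
Vowels found: 0
Result: 0


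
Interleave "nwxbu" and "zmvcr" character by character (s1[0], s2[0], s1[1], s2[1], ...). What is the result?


String 1: 'nwxbu'
String 2: 'zmvcr'
Operation: alternate characters
Pairs: 'n'+'z', 'w'+'m', 'x'+'v', 'b'+'c', 'u'+'r'
Result: nzwmxvbcur


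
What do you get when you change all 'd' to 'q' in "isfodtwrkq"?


Input string: 'isfodtwrkq'
Operation: replace 'd' with 'q'
Positions of 'd': 4
After replacement: isfoqtwrkq


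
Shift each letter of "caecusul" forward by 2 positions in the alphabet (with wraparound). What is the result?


Input: 'caecusul', shift = 2
Operation: for each letter, (position + 2) mod 26
Mapping: 'c'(2+2=4)->'e', 'a'(0+2=2)->'c', 'e'(4+2=6)->'g', 'c'(2+2=4)->'e', 'u'(20+2=22)->'w', 's'(18+2=20)->'u', 'u'(20+2=22)->'w', 'l'(11+2=13)->'n'
Result: ecgewuwn


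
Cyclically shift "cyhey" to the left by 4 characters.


Input: 'cyhey', shift = 4
Operation: split at index 4 and swap parts
Front part s[0:4] = 'cyhe'
Back part s[4:] = 'y'
Rotated = back + front = 'y' + 'cyhe'
Result: ycyhe


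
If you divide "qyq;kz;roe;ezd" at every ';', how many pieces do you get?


Input string: 'qyq;kz;roe;ezd'
Delimiter: ';'
Split result: 'qyq', 'kz', 'roe', 'ezd'
Number of parts: 4


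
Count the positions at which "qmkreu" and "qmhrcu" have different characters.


String 1: 'qmkreu'
String 2: 'qmhrcu'
Compare each position: pos 0: 'q'=='q', pos 1: 'm'=='m', pos 2: 'k'!='h', pos 3: 'r'=='r', pos 4: 'e'!='c', pos 5: 'u'=='u'
Differing positions: 2
Hamming distance: 2


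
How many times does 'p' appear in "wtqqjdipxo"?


Input string: 'wtqqjdipxo'
Target character: 'p'
Scan each position: s[7]='p'
Matches found at indices: 7
Total: 1


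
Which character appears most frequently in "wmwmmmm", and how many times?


Input: 'wmwmmmm'
Operation: tally each character
Counts: 'm':5, 'w':2
Maximum: 'm' appears 5 times


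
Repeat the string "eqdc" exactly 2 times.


Input string: 'eqdc'
Operation: repeat 2 times
Concatenation: 'eqdc' + 'eqdc'
Result: eqdceqdc


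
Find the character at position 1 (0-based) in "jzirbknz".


Input string: 'jzirbknz'
Operation: get character at index 1
Index mapping: s[0]='j', s[1]='z'
Result: 'z'


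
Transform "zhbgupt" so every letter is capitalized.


Input string: 'zhbgupt'
Operation: convert each letter to uppercase
Mapping: 'z'->'Z', 'h'->'H', 'b'->'B', 'g'->'G', 'u'->'U', 'p'->'P', 't'->'T'
Result: ZHBGUPT


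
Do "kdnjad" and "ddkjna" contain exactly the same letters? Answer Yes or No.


String 1: 'kdnjad' -> sorted: 'addjkn'
String 2: 'ddkjna' -> sorted: 'addjkn'
Compare sorted forms: 'addjkn' == 'addjkn'
Anagram: Yes


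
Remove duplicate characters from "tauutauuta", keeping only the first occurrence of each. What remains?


Input: 'tauutauuta'
Operation: keep first occurrence of each character
Scan: s[0]='t' new -> keep; s[1]='a' new -> keep; s[2]='u' new -> keep; s[3]='u' seen -> skip; s[4]='t' seen -> skip; s[5]='a' seen -> skip; s[6]='u' seen -> skip; s[7]='u' seen -> skip; s[8]='t' seen -> skip; s[9]='a' seen -> skip
Result: tau


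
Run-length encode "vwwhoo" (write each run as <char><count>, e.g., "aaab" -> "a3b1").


Input: 'vwwhoo'
Operation: identify consecutive runs
Runs: 'v' -> v1, 'ww' -> w2, 'h' -> h1, 'oo' -> o2
Encoded: v1w2h1o2


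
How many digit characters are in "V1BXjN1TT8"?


Input string: 'V1BXjN1TT8'
Operation: count digit characters (0-9)
Scan: 'V', '1'(digit), 'B', 'X', 'j', 'N', '1'(digit), 'T', 'T', '8'(digit)
Digits found: 3
Result: 3


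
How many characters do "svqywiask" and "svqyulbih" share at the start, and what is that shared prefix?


String 1: 'svqywiask'
String 2: 'svqyulbih'
Compare position by position:
pos 0: 's' vs 's' match
pos 1: 'v' vs 'v' match
pos 2: 'q' vs 'q' match
pos 3: 'y' vs 'y' match
pos 4: 'w' vs 'u' differ -> stop
Longest common prefix: "svqy" (length 4)


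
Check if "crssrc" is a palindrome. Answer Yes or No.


Input string: 'crssrc'
Reversed: 'crssrc'
Compare pairs: s[0]='c' vs s[5]='c' (match), s[1]='r' vs s[4]='r' (match), s[2]='s' vs s[3]='s' (match)
Palindrome: Yes


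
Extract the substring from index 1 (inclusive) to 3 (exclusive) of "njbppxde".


Input string: 'njbppxde'
Operation: slice [1:3]
Extract characters: s[1]='j', s[2]='b'
Result: jb


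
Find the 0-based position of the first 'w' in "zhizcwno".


Input string: 'zhizcwno'
Target: 'w'
Scanning left to right: s[0]='z', s[1]='h', s[2]='i', s[3]='z', s[4]='c', s[5]='w'
First match at index: 5


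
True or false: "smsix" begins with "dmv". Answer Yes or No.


Input string: 'smsix'
Prefix to check: 'dmv'
First 3 characters of input: 'sms'
Match: False
Result: No


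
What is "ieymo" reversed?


Input string: 'ieymo'
Operation: reverse character order
Original order: 'i' -> 'e' -> 'y' -> 'm' -> 'o'
Reversed order: 'o' -> 'm' -> 'y' -> 'e' -> 'i'
Result: omyei


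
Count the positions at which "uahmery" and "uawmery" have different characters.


String 1: 'uahmery'
String 2: 'uawmery'
Compare each position: pos 0: 'u'=='u', pos 1: 'a'=='a', pos 2: 'h'!='w', pos 3: 'm'=='m', pos 4: 'e'=='e', pos 5: 'r'=='r', pos 6: 'y'=='y'
Differing positions: 1
Hamming distance: 1


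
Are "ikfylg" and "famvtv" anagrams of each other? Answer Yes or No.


String 1: 'ikfylg' -> sorted: 'fgikly'
String 2: 'famvtv' -> sorted: 'afmtvv'
Compare sorted forms: 'fgikly' != 'afmtvv'
Anagram: No


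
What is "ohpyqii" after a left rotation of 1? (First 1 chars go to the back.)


Input: 'ohpyqii', shift = 1
Operation: split at index 1 and swap parts
Front part s[0:1] = 'o'
Back part s[1:] = 'hpyqii'
Rotated = back + front = 'hpyqii' + 'o'
Result: hpyqiio


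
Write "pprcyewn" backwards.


Input string: 'pprcyewn'
Operation: reverse character order
Original order: 'p' -> 'p' -> 'r' -> 'c' -> 'y' -> 'e' -> 'w' -> 'n'
Reversed order: 'n' -> 'w' -> 'e' -> 'y' -> 'c' -> 'r' -> 'p' -> 'p'
Result: nweycrpp


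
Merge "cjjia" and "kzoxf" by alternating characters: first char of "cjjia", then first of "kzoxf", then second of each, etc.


String 1: 'cjjia'
String 2: 'kzoxf'
Operation: alternate characters
Pairs: 'c'+'k', 'j'+'z', 'j'+'o', 'i'+'x', 'a'+'f'
Result: ckjzjoixaf


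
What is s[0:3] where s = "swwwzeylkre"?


Input string: 'swwwzeylkre'
Operation: slice [0:3]
Extract characters: s[0]='s', s[1]='w', s[2]='w'
Result: sww


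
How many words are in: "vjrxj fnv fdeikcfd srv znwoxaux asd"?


Input string: 'vjrxj fnv fdeikcfd srv znwoxaux asd'
Operation: split by spaces
Words found: 'vjrxj', 'fnv', 'fdeikcfd', 'srv', 'znwoxaux', 'asd'
Word count: 6


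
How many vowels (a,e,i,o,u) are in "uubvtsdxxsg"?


Input string: 'uubvtsdxxsg'
Operation: count vowels (a, e, i, o, u)
Scan: s[0]='u' (vowel), s[1]='u' (vowel), s[2]='b', s[3]='v', s[4]='t', s[5]='s', s[6]='d', s[7]='x', s[8]='x', s[9]='s', s[10]='g'
Vowels found: 2
Result: 2


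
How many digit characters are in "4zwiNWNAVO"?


Input string: '4zwiNWNAVO'
Operation: count digit characters (0-9)
Scan: '4'(digit), 'z', 'w', 'i', 'N', 'W', 'N', 'A', 'V', 'O'
Digits found: 1
Result: 1


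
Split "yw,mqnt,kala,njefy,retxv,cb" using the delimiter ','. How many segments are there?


Input string: 'yw,mqnt,kala,njefy,retxv,cb'
Delimiter: ','
Split result: 'yw', 'mqnt', 'kala', 'njefy', 'retxv', 'cb'
Number of parts: 6


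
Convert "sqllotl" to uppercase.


Input string: 'sqllotl'
Operation: convert each letter to uppercase
Mapping: 's'->'S', 'q'->'Q', 'l'->'L', 'l'->'L', 'o'->'O', 't'->'T', 'l'->'L'
Result: SQLLOTL


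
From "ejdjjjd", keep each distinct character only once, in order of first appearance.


Input: 'ejdjjjd'
Operation: keep first occurrence of each character
Scan: s[0]='e' new -> keep; s[1]='j' new -> keep; s[2]='d' new -> keep; s[3]='j' seen -> skip; s[4]='j' seen -> skip; s[5]='j' seen -> skip; s[6]='d' seen -> skip
Result: ejd


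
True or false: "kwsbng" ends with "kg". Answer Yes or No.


Input string: 'kwsbng'
Suffix to check: 'kg'
Last 2 characters of input: 'ng'
Match: False
Result: No


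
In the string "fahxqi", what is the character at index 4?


Input string: 'fahxqi'
Operation: get character at index 4
Index mapping: s[0]='f', s[1]='a', s[2]='h', s[3]='x', s[4]='q'
Result: 'q'


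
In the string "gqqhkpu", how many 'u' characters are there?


Input string: 'gqqhkpu'
Target character: 'u'
Scan each position: s[6]='u'
Matches found at indices: 6
Total: 1


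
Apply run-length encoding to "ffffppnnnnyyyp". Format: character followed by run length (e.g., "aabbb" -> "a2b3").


Input: 'ffffppnnnnyyyp'
Operation: identify consecutive runs
Runs: 'ffff' -> f4, 'pp' -> p2, 'nnnn' -> n4, 'yyy' -> y3, 'p' -> p1
Encoded: f4p2n4y3p1


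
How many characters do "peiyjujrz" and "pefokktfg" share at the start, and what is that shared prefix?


String 1: 'peiyjujrz'
String 2: 'pefokktfg'
Compare position by position:
pos 0: 'p' vs 'p' match
pos 1: 'e' vs 'e' match
pos 2: 'i' vs 'f' differ -> stop
Longest common prefix: "pe" (length 2)


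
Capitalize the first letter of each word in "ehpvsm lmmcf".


Input string: 'ehpvsm lmmcf'
Operation: capitalize first letter of each word
Word transformations: 'ehpvsm'->'Ehpvsm', 'lmmcf'->'Lmmcf'
Result: Ehpvsm Lmmcf


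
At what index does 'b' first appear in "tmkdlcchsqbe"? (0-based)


Input string: 'tmkdlcchsqbe'
Target: 'b'
Scanning left to right: s[0]='t', s[1]='m', s[2]='k', s[3]='d', s[4]='l', s[5]='c', s[6]='c', s[7]='h', s[8]='s', s[9]='q', s[10]='b'
First match at index: 10


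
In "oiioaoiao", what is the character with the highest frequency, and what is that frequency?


Input: 'oiioaoiao'
Operation: tally each character
Counts: 'a':2, 'i':3, 'o':4
Maximum: 'o' appears 4 times


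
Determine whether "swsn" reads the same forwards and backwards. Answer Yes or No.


Input string: 'swsn'
Reversed: 'nsws'
Compare pairs: s[0]='s' vs s[3]='n' (mismatch), s[1]='w' vs s[2]='s' (mismatch)
Palindrome: No


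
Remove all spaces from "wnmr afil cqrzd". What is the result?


Input string: 'wnmr afil cqrzd'
Operation: remove all spaces
Words: 'wnmr', 'afil', 'cqrzd'
Join without spaces: wnmrafilcqrzd
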